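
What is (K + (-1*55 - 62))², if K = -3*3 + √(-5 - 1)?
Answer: (126 - I*√6)² ≈ 15870.0 - 617.27*I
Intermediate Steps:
K = -9 + I*√6 (K = -9 + √(-6) = -9 + I*√6 ≈ -9.0 + 2.4495*I)
(K + (-1*55 - 62))² = ((-9 + I*√6) + (-1*55 - 62))² = ((-9 + I*√6) + (-55 - 62))² = ((-9 + I*√6) - 117)² = (-126 + I*√6)²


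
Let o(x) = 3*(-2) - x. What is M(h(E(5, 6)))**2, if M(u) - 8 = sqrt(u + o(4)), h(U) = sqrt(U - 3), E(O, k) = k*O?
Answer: (8 + I*sqrt(10 - 3*sqrt(3)))**2 ≈ 59.196 + 35.068*I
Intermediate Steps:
E(O, k) = O*k
o(x) = -6 - x
h(U) = sqrt(-3 + U)
M(u) = 8 + sqrt(-10 + u) (M(u) = 8 + sqrt(u + (-6 - 1*4)) = 8 + sqrt(u + (-6 - 4)) = 8 + sqrt(u - 10) = 8 + sqrt(-10 + u))
M(h(E(5, 6)))**2 = (8 + sqrt(-10 + sqrt(-3 + 5*6)))**2 = (8 + sqrt(-10 + sqrt(-3 + 30)))**2 = (8 + sqrt(-10 + sqrt(27)))**2 = (8 + sqrt(-10 + 3*sqrt(3)))**2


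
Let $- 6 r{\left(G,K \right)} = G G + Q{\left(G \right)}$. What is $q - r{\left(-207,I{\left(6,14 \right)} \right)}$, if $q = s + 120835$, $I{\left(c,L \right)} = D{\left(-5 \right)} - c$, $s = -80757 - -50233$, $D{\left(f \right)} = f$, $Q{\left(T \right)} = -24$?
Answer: $\frac{194897}{2} \approx 97449.0$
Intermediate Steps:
$s = -30524$ ($s = -80757 + 50233 = -30524$)
$I{\left(c,L \right)} = -5 - c$
$r{\left(G,K \right)} = 4 - \frac{G^{2}}{6}$ ($r{\left(G,K \right)} = - \frac{G G - 24}{6} = - \frac{G^{2} - 24}{6} = - \frac{-24 + G^{2}}{6} = 4 - \frac{G^{2}}{6}$)
$q = 90311$ ($q = -30524 + 120835 = 90311$)
$q - r{\left(-207,I{\left(6,14 \right)} \right)} = 90311 - \left(4 - \frac{\left(-207\right)^{2}}{6}\right) = 90311 - \left(4 - \frac{14283}{2}\right) = 90311 - - \frac{14275}{2} = 90311 + \frac{14275}{2} = \frac{194897}{2}$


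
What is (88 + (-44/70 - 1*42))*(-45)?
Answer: -14292/7 ≈ -2041.7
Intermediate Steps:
(88 + (-44/70 - 1*42))*(-45) = (88 + (-44*1/70 - 42))*(-45) = (88 + (-22/35 - 42))*(-45) = (88 - 1492/35)*(-45) = (1588/35)*(-45) = -14292/7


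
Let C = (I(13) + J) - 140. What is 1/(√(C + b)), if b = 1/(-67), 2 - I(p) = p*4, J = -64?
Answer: -I*√126697/5673 ≈ -0.062744*I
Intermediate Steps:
I(p) = 2 - 4*p (I(p) = 2 - p*4 = 2 - 4*p)
b = -1/67 ≈ -0.014925
C = -254 (C = ((2 - 4*13) - 64) - 140 = ((2 - 52) - 64) - 140 = (-50 - 64) - 140 = -114 - 140 = -254)
1/(√(C + b)) = 1/(√(-254 - 1/67)) = 1/(√(-17019/67)) = 1/(3*I*√126697/67) = -I*√126697/5673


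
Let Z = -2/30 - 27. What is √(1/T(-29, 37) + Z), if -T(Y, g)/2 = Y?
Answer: I*√20473710/870 ≈ 5.2009*I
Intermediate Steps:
T(Y, g) = -2*Y
Z = -406/15 (Z = -2*1/30 - 27 = -1/15 - 27 = -406/15 ≈ -27.067)
√(1/T(-29, 37) + Z) = √(1/(-2*(-29)) - 406/15) = √(1/58 - 406/15) = √(-23533/870) = I*√20473710/870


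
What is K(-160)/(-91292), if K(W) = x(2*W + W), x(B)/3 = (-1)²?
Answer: -3/91292 ≈ -3.2862e-5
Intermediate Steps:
x(B) = 3 (x(B) = 3*(-1)² = 3*1 = 3)
K(W) = 3
K(-160)/(-91292) = 3/(-91292) = 3*(-1/91292) = -3/91292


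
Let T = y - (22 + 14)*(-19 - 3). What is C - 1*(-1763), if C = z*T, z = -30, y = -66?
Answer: -20017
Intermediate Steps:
T = 726 (T = -66 - (22 + 14)*(-19 - 3) = -66 - 36*(-22) = -66 - 1*(-792) = -66 + 792 = 726)
C = -21780 (C = -30*726 = -21780)
C - 1*(-1763) = -21780 - 1*(-1763) = -21780 + 1763 = -20017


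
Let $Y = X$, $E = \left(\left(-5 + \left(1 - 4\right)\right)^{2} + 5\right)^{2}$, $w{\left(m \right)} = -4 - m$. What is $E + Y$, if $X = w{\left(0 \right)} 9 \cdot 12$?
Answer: $4329$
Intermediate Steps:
$E = 4761$ ($E = \left(\left(-5 - 3\right)^{2} + 5\right)^{2} = \left(\left(-8\right)^{2} + 5\right)^{2} = \left(64 + 5\right)^{2} = 69^{2} = 4761$)
$X = -432$ ($X = \left(-4 - 0\right) 9 \cdot 12 = \left(-4 + 0\right) 9 \cdot 12 = \left(-4\right) 9 \cdot 12 = \left(-36\right) 12 = -432$)
$Y = -432$
$E + Y = 4761 - 432 = 4329$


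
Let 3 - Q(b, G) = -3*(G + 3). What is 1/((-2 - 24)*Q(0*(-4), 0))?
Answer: -1/312 ≈ -0.0032051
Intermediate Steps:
Q(b, G) = 12 + 3*G (Q(b, G) = 3 - (-3)*(G + 3) = 3 - (-3)*(3 + G) = 3 - (-9 - 3*G) = 3 + (9 + 3*G) = 12 + 3*G)
1/((-2 - 24)*Q(0*(-4), 0)) = 1/((-2 - 24)*(12 + 3*0)) = 1/(-26*(12 + 0)) = 1/(-26*12) = 1/(-312) = -1/312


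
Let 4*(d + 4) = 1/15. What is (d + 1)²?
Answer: 32041/3600 ≈ 8.9003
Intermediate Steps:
d = -239/60 (d = -4 + (¼)/15 = -4 + (¼)*(1/15) = -4 + 1/60 = -239/60 ≈ -3.9833)
(d + 1)² = (-239/60 + 1)² = (-179/60)² = 32041/3600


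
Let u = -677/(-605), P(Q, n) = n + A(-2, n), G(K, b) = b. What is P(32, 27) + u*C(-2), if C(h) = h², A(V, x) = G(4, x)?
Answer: 35378/605 ≈ 58.476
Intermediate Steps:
A(V, x) = x
P(Q, n) = 2*n (P(Q, n) = n + n = 2*n)
u = 677/605 (u = -677*(-1/605) = 677/605 ≈ 1.1190)
P(32, 27) + u*C(-2) = 2*27 + (677/605)*(-2)² = 54 + (677/605)*4 = 54 + 2708/605 = 35378/605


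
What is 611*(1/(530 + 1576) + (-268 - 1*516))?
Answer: -77601841/162 ≈ -4.7902e+5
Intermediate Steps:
611*(1/(530 + 1576) + (-268 - 1*516)) = 611*(1/2106 + (-268 - 516)) = 611*(1/2106 - 784) = 611*(-1651103/2106) = -77601841/162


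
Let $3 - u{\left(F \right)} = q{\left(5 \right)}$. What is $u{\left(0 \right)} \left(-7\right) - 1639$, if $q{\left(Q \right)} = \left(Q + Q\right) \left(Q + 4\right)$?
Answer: $-1030$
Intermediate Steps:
$q{\left(Q \right)} = 2 Q \left(4 + Q\right)$
$u{\left(F \right)} = -87$ ($u{\left(F \right)} = 3 - 2 \cdot 5 \left(4 + 5\right) = 3 - 2 \cdot 5 \cdot 9 = 3 - 90 = -87$)
$u{\left(0 \right)} \left(-7\right) - 1639 = \left(-87\right) \left(-7\right) - 1639 = 609 - 1639 = -1030$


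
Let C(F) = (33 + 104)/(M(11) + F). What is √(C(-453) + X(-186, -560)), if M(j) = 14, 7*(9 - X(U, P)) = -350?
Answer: 2*√2827599/439 ≈ 7.6608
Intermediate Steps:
X(U, P) = 59 (X(U, P) = 9 - ⅐*(-350) = 9 + 50 = 59)
C(F) = 137/(14 + F) (C(F) = (33 + 104)/(14 + F) = 137/(14 + F))
√(C(-453) + X(-186, -560)) = √(137/(14 - 453) + 59) = √(137/(-439) + 59) = √(137*(-1/439) + 59) = √(-137/439 + 59) = √(25764/439) = 2*√2827599/439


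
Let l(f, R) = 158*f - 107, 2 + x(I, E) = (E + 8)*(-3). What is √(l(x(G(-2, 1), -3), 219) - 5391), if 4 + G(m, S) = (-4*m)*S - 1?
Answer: 2*I*√2046 ≈ 90.465*I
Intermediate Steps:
G(m, S) = -5 - 4*S*m (G(m, S) = -4 + ((-4*m)*S - 1) = -4 + (-4*S*m - 1) = -4 + (-1 - 4*S*m) = -5 - 4*S*m)
x(I, E) = -26 - 3*E (x(I, E) = -2 + (E + 8)*(-3) = -2 + (8 + E)*(-3) = -2 + (-24 - 3*E) = -26 - 3*E)
l(f, R) = -107 + 158*f
√(l(x(G(-2, 1), -3), 219) - 5391) = √((-107 + 158*(-26 - 3*(-3))) - 5391) = √((-107 + 158*(-26 + 9)) - 5391) = √((-107 + 158*(-17)) - 5391) = √((-107 - 2686) - 5391) = √(-2793 - 5391) = √(-8184) = 2*I*√2046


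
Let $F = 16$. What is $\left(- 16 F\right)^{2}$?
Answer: $65536$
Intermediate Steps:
$\left(- 16 F\right)^{2} = \left(\left(-16\right) 16\right)^{2} = \left(-256\right)^{2} = 65536$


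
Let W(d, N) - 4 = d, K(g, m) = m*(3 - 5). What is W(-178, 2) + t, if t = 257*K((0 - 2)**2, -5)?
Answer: 2396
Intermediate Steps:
K(g, m) = -2*m (K(g, m) = m*(-2) = -2*m)
W(d, N) = 4 + d
t = 2570 (t = 257*(-2*(-5)) = 257*10 = 2570)
W(-178, 2) + t = (4 - 178) + 2570 = -174 + 2570 = 2396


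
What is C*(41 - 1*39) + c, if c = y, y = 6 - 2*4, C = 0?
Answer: -2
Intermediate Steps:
y = -2 (y = 6 - 8 = -2)
c = -2
C*(41 - 1*39) + c = 0*(41 - 1*39) - 2 = 0*(41 - 39) - 2 = 0*2 - 2 = 0 - 2 = -2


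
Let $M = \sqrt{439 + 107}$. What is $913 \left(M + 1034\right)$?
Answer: $944042 + 913 \sqrt{546} \approx 9.6538 \cdot 10^{5}$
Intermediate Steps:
$M = \sqrt{546} \approx 23.367$
$913 \left(M + 1034\right) = 913 \left(\sqrt{546} + 1034\right) = 913 \left(1034 + \sqrt{546}\right) = 944042 + 913 \sqrt{546}$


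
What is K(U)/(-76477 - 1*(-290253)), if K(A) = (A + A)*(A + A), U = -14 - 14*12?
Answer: 8281/13361 ≈ 0.61979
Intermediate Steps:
U = -182 (U = -14 - 168 = -182)
K(A) = 4*A² (K(A) = (2*A)*(2*A) = 4*A²)
K(U)/(-76477 - 1*(-290253)) = (4*(-182)²)/(-76477 - 1*(-290253)) = (4*33124)/(-76477 + 290253) = 132496/213776 = 132496*(1/213776) = 8281/13361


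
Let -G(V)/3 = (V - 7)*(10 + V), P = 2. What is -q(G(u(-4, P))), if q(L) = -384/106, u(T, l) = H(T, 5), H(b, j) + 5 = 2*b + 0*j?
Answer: 192/53 ≈ 3.6226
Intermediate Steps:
H(b, j) = -5 + 2*b (H(b, j) = -5 + (2*b + 0*j) = -5 + (2*b + 0) = -5 + 2*b)
u(T, l) = -5 + 2*T
G(V) = -3*(-7 + V)*(10 + V) (G(V) = -3*(V - 7)*(10 + V) = -3*(-7 + V)*(10 + V))
q(L) = -192/53 (q(L) = -384*1/106 = -192/53)
-q(G(u(-4, P))) = -1*(-192/53) = 192/53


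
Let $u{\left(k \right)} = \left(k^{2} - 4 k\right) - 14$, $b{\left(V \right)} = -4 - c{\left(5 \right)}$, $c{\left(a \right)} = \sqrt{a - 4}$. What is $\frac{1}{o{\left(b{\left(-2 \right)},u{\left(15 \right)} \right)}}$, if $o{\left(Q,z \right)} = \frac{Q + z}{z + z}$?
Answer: $\frac{151}{73} \approx 2.0685$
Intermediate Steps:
$c{\left(a \right)} = \sqrt{-4 + a}$
$b{\left(V \right)} = -5$ ($b{\left(V \right)} = -4 - \sqrt{-4 + 5} = -4 - \sqrt{1} = -4 - 1 = -5$)
$u{\left(k \right)} = -14 + k^{2} - 4 k$
$o{\left(Q,z \right)} = \frac{Q + z}{2 z}$
$\frac{1}{o{\left(b{\left(-2 \right)},u{\left(15 \right)} \right)}} = \frac{1}{\frac{1}{2} \frac{1}{-14 + 15^{2} - 60} \left(-5 - \left(74 - 225\right)\right)} = \frac{1}{\frac{1}{2} \frac{1}{-14 + 225 - 60} \left(-5 - -151\right)} = \frac{1}{\frac{1}{2} \cdot \frac{1}{151} \left(-5 + 151\right)} = \frac{1}{\frac{1}{2} \cdot \frac{1}{151} \cdot 146} = \frac{1}{\frac{73}{151}} = \frac{151}{73}$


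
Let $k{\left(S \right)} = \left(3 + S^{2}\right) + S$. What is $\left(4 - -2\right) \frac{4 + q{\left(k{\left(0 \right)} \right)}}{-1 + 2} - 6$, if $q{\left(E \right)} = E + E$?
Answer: $54$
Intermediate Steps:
$k{\left(S \right)} = 3 + S + S^{2}$
$q{\left(E \right)} = 2 E$
$\left(4 - -2\right) \frac{4 + q{\left(k{\left(0 \right)} \right)}}{-1 + 2} - 6 = \left(4 - -2\right) \frac{4 + 2 \left(3 + 0 + 0^{2}\right)}{-1 + 2} - 6 = \left(4 + 2\right) \frac{4 + 2 \left(3 + 0 + 0\right)}{1} - 6 = 6 \left(4 + 2 \cdot 3\right) 1 - 6 = 6 \left(4 + 6\right) 1 - 6 = 6 \cdot 10 \cdot 1 - 6 = 6 \cdot 10 - 6 = 60 - 6 = 54$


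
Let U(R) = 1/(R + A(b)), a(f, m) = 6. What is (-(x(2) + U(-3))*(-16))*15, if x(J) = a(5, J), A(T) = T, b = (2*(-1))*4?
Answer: 15600/11 ≈ 1418.2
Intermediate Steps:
b = -8 (b = -2*4 = -8)
x(J) = 6
U(R) = 1/(-8 + R) (U(R) = 1/(R - 8) = 1/(-8 + R))
(-(x(2) + U(-3))*(-16))*15 = (-(6 + 1/(-8 - 3))*(-16))*15 = (-(6 + 1/(-11))*(-16))*15 = (-(6 - 1/11)*(-16))*15 = (-1*65/11*(-16))*15 = -65/11*(-16)*15 = (1040/11)*15 = 15600/11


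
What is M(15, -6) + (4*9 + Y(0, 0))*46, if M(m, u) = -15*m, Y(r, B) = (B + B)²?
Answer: 1431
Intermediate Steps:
Y(r, B) = 4*B² (Y(r, B) = (2*B)² = 4*B²)
M(15, -6) + (4*9 + Y(0, 0))*46 = -15*15 + (4*9 + 4*0²)*46 = -225 + (36 + 4*0)*46 = -225 + (36 + 0)*46 = -225 + 36*46 = -225 + 1656 = 1431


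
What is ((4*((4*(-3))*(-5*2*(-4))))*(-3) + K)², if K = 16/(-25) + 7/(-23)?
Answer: 10965747462849/330625 ≈ 3.3167e+7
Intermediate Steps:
K = -543/575 (K = 16*(-1/25) + 7*(-1/23) = -16/25 - 7/23 = -543/575 ≈ -0.94435)
((4*((4*(-3))*(-5*2*(-4))))*(-3) + K)² = ((4*((4*(-3))*(-5*2*(-4))))*(-3) - 543/575)² = ((4*(-(-120)*(-4)))*(-3) - 543/575)² = ((4*(-12*40))*(-3) - 543/575)² = ((4*(-480))*(-3) - 543/575)² = (-1920*(-3) - 543/575)² = (5760 - 543/575)² = (3311457/575)² = 10965747462849/330625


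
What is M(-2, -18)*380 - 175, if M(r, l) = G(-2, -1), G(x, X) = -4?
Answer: -1695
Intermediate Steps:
M(r, l) = -4
M(-2, -18)*380 - 175 = -4*380 - 175 = -1520 - 175 = -1695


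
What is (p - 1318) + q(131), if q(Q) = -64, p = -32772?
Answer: -34154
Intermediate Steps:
(p - 1318) + q(131) = (-32772 - 1318) - 64 = -34090 - 64 = -34154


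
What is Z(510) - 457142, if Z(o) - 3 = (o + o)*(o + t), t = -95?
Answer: -33839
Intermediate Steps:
Z(o) = 3 + 2*o*(-95 + o) (Z(o) = 3 + (o + o)*(o - 95) = 3 + (2*o)*(-95 + o) = 3 + 2*o*(-95 + o))
Z(510) - 457142 = (3 - 190*510 + 2*510²) - 457142 = (3 - 96900 + 2*260100) - 457142 = (3 - 96900 + 520200) - 457142 = 423303 - 457142 = -33839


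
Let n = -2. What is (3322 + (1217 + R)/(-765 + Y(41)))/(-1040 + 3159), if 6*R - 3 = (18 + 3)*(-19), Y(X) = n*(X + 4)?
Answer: 2839159/1811745 ≈ 1.5671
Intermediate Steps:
Y(X) = -8 - 2*X (Y(X) = -2*(X + 4) = -2*(4 + X) = -8 - 2*X)
R = -66 (R = ½ + ((18 + 3)*(-19))/6 = ½ + (21*(-19))/6 = ½ + (⅙)*(-399) = ½ - 133/2 = -66)
(3322 + (1217 + R)/(-765 + Y(41)))/(-1040 + 3159) = (3322 + (1217 - 66)/(-765 + (-8 - 2*41)))/(-1040 + 3159) = (3322 + 1151/(-765 + (-8 - 82)))/2119 = (3322 + 1151/(-765 - 90))*(1/2119) = (3322 + 1151/(-855))*(1/2119) = (3322 + 1151*(-1/855))*(1/2119) = (3322 - 1151/855)*(1/2119) = (2839159/855)*(1/2119) = 2839159/1811745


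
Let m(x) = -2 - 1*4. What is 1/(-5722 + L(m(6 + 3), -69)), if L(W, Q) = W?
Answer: -1/5728 ≈ -0.00017458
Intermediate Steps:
m(x) = -6 (m(x) = -2 - 4 = -6)
1/(-5722 + L(m(6 + 3), -69)) = 1/(-5722 - 6) = 1/(-5728) = -1/5728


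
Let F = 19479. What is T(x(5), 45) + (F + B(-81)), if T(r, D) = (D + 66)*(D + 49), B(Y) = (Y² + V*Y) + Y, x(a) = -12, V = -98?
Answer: 44331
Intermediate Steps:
B(Y) = Y² - 97*Y (B(Y) = (Y² - 98*Y) + Y = Y² - 97*Y)
T(r, D) = (49 + D)*(66 + D) (T(r, D) = (66 + D)*(49 + D) = (49 + D)*(66 + D))
T(x(5), 45) + (F + B(-81)) = (3234 + 45² + 115*45) + (19479 - 81*(-97 - 81)) = (3234 + 2025 + 5175) + (19479 - 81*(-178)) = 10434 + (19479 + 14418) = 10434 + 33897 = 44331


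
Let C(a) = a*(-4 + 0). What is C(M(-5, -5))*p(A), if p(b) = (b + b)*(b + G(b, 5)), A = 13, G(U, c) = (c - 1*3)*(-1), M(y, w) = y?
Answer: 5720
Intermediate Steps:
C(a) = -4*a (C(a) = a*(-4) = -4*a)
G(U, c) = 3 - c (G(U, c) = (c - 3)*(-1) = (-3 + c)*(-1) = 3 - c)
p(b) = 2*b*(-2 + b) (p(b) = (b + b)*(b + (3 - 1*5)) = (2*b)*(b + (3 - 5)) = (2*b)*(b - 2) = (2*b)*(-2 + b) = 2*b*(-2 + b))
C(M(-5, -5))*p(A) = (-4*(-5))*(2*13*(-2 + 13)) = 20*(2*13*11) = 20*286 = 5720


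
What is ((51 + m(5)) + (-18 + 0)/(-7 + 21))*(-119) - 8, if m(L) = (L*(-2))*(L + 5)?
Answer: 5976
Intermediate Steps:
m(L) = -2*L*(5 + L) (m(L) = (-2*L)*(5 + L) = -2*L*(5 + L))
((51 + m(5)) + (-18 + 0)/(-7 + 21))*(-119) - 8 = ((51 - 2*5*(5 + 5)) + (-18 + 0)/(-7 + 21))*(-119) - 8 = ((51 - 2*5*10) - 18/14)*(-119) - 8 = ((51 - 100) - 18*1/14)*(-119) - 8 = (-49 - 9/7)*(-119) - 8 = -352/7*(-119) - 8 = 5984 - 8 = 5976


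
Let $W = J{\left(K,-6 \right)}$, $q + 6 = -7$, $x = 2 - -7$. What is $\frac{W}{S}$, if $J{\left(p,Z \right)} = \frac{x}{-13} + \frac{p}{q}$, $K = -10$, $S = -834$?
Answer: $- \frac{1}{10842} \approx -9.2234 \cdot 10^{-5}$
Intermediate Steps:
$x = 9$ ($x = 2 + 7 = 9$)
$q = -13$ ($q = -6 - 7 = -13$)
$J{\left(p,Z \right)} = - \frac{9}{13} - \frac{p}{13}$ ($J{\left(p,Z \right)} = \frac{9}{-13} + \frac{p}{-13} = 9 \left(- \frac{1}{13}\right) + p \left(- \frac{1}{13}\right) = - \frac{9}{13} - \frac{p}{13}$)
$W = \frac{1}{13}$ ($W = - \frac{9}{13} - - \frac{10}{13} = - \frac{9}{13} + \frac{10}{13} = \frac{1}{13} \approx 0.076923$)
$\frac{W}{S} = \frac{1}{13 \left(-834\right)} = \frac{1}{13} \left(- \frac{1}{834}\right) = - \frac{1}{10842}$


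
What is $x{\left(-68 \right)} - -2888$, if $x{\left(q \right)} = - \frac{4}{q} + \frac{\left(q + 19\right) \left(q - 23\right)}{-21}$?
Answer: $\frac{136462}{51} \approx 2675.7$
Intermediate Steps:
$x{\left(q \right)} = - \frac{4}{q} - \frac{\left(-23 + q\right) \left(19 + q\right)}{21}$ ($x{\left(q \right)} = - \frac{4}{q} + \left(19 + q\right) \left(-23 + q\right) \left(- \frac{1}{21}\right) = - \frac{4}{q} + \left(-23 + q\right) \left(19 + q\right) \left(- \frac{1}{21}\right) = - \frac{4}{q} - \frac{\left(-23 + q\right) \left(19 + q\right)}{21}$)
$x{\left(-68 \right)} - -2888 = \frac{-84 - 68 \left(437 - \left(-68\right)^{2} + 4 \left(-68\right)\right)}{21 \left(-68\right)} - -2888 = \frac{1}{21} \left(- \frac{1}{68}\right) \left(-84 - 68 \left(437 - 4624 - 272\right)\right) + 2888 = \frac{1}{21} \left(- \frac{1}{68}\right) \left(-84 - -303212\right) + 2888 = \frac{1}{21} \left(- \frac{1}{68}\right) \left(-84 + 303212\right) + 2888 = \frac{1}{21} \left(- \frac{1}{68}\right) 303128 + 2888 = - \frac{10826}{51} + 2888 = \frac{136462}{51}$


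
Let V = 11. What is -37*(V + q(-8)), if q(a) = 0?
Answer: -407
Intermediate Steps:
-37*(V + q(-8)) = -37*(11 + 0) = -37*11 = -407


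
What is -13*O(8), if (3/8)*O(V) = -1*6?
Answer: 208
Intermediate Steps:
O(V) = -16 (O(V) = 8*(-1*6)/3 = (8/3)*(-6) = -16)
-13*O(8) = -13*(-16) = 208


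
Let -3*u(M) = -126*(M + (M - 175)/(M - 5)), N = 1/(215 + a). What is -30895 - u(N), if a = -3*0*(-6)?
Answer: -1245625713/38485 ≈ -32367.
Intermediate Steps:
a = 0 (a = 0*(-6) = 0)
N = 1/215 (N = 1/(215 + 0) = 1/215 ≈ 0.0046512)
u(M) = 42*M + 42*(-175 + M)/(-5 + M) (u(M) = -(-42)*(M + (M - 175)/(M - 5)) = -(-42)*(M + (-175 + M)/(-5 + M)) = -(-126*M - 126*(-175 + M)/(-5 + M))/3 = 42*M + 42*(-175 + M)/(-5 + M))
-30895 - u(N) = -30895 - 42*(-175 + (1/215)² - 4*1/215)/(-5 + 1/215) = -30895 - 42*(-175 + 1/46225 - 4/215)/(-1074/215) = -30895 - 42*(-215)*(-8090234)/(1074*46225) = -30895 - 1*56631638/38485 = -30895 - 56631638/38485 = -1245625713/38485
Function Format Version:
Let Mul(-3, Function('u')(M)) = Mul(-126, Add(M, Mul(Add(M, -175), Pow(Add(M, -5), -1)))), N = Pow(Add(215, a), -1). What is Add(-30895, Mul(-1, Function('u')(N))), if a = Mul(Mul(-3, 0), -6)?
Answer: Rational(-1245625713, 38485) ≈ -32367.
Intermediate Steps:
a = 0 (a = Mul(0, -6) = 0)
N = Rational(1, 215) (N = Pow(Add(215, 0), -1) = Pow(215, -1) = Rational(1, 215) ≈ 0.0046512)
Function('u')(M) = Add(Mul(42, M), Mul(42, Pow(Add(-5, M), -1), Add(-175, M))) (Function('u')(M) = Mul(Rational(-1, 3), Mul(-126, Add(M, Mul(Add(M, -175), Pow(Add(M, -5), -1))))) = Mul(Rational(-1, 3), Mul(-126, Add(M, Mul(Add(-175, M), Pow(Add(-5, M), -1))))) = Mul(Rational(-1, 3), Mul(-126, Add(M, Mul(Pow(Add(-5, M), -1), Add(-175, M))))) = Mul(Rational(-1, 3), Add(Mul(-126, M), Mul(-126, Pow(Add(-5, M), -1), Add(-175, M)))) = Add(Mul(42, M), Mul(42, Pow(Add(-5, M), -1), Add(-175, M))))
Add(-30895, Mul(-1, Function('u')(N))) = Add(-30895, Mul(-1, Mul(42, Pow(Add(-5, Rational(1, 215)), -1), Add(-175, Pow(Rational(1, 215), 2), Mul(-4, Rational(1, 215)))))) = Add(-30895, Mul(-1, Mul(42, Pow(Rational(-1074, 215), -1), Add(-175, Rational(1, 46225), Rational(-4, 215))))) = Add(-30895, Mul(-1, Mul(42, Rational(-215, 1074), Rational(-8090234, 46225)))) = Add(-30895, Mul(-1, Rational(56631638, 38485))) = Add(-30895, Rational(-56631638, 38485)) = Rational(-1245625713, 38485)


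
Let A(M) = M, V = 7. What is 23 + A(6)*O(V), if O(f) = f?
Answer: 65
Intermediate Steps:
23 + A(6)*O(V) = 23 + 6*7 = 23 + 42 = 65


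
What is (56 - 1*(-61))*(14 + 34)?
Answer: 5616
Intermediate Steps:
(56 - 1*(-61))*(14 + 34) = (56 + 61)*48 = 117*48 = 5616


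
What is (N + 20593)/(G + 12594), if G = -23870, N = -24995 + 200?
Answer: 2101/5638 ≈ 0.37265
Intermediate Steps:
N = -24795
(N + 20593)/(G + 12594) = (-24795 + 20593)/(-23870 + 12594) = -4202/(-11276) = -4202*(-1/11276) = 2101/5638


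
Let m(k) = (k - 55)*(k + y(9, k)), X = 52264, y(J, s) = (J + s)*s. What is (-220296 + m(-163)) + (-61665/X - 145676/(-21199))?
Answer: -6267633717888799/1107944536 ≈ -5.6570e+6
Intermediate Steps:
y(J, s) = s*(J + s)
m(k) = (-55 + k)*(k + k*(9 + k)) (m(k) = (k - 55)*(k + k*(9 + k)) = (-55 + k)*(k + k*(9 + k)))
(-220296 + m(-163)) + (-61665/X - 145676/(-21199)) = (-220296 - 163*(-550 + (-163)**2 - 45*(-163))) + (-61665/52264 - 145676/(-21199)) = (-220296 - 163*(-550 + 26569 + 7335)) + (-61665*1/52264 - 145676*(-1/21199)) = (-220296 - 163*33354) + (-61665/52264 + 145676/21199) = (-220296 - 5436702) + 6306374129/1107944536 = -5656998 + 6306374129/1107944536 = -6267633717888799/1107944536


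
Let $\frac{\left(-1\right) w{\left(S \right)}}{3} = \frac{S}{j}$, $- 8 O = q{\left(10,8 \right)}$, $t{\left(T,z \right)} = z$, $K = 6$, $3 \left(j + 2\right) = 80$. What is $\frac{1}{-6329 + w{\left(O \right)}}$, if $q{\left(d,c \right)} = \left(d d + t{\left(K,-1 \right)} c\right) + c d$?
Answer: $- \frac{148}{936305} \approx -0.00015807$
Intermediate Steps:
$j = \frac{74}{3}$ ($j = -2 + \frac{1}{3} \cdot 80 = -2 + \frac{80}{3} = \frac{74}{3} \approx 24.667$)
$q{\left(d,c \right)} = d^{2} - c + c d$ ($q{\left(d,c \right)} = \left(d d - c\right) + c d = \left(d^{2} - c\right) + c d = d^{2} - c + c d$)
$O = - \frac{43}{2}$ ($O = - \frac{10^{2} - 8 + 8 \cdot 10}{8} = - \frac{100 - 8 + 80}{8} = \left(- \frac{1}{8}\right) 172 = - \frac{43}{2} \approx -21.5$)
$w{\left(S \right)} = - \frac{9 S}{74}$ ($w{\left(S \right)} = - 3 \frac{S}{\frac{74}{3}} = - 3 S \frac{3}{74} = - 3 \frac{3 S}{74} = - \frac{9 S}{74}$)
$\frac{1}{-6329 + w{\left(O \right)}} = \frac{1}{-6329 - - \frac{387}{148}} = \frac{1}{-6329 + \frac{387}{148}} = \frac{1}{- \frac{936305}{148}} = - \frac{148}{936305}$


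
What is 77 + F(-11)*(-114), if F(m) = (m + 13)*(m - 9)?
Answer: 4637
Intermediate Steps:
F(m) = (-9 + m)*(13 + m) (F(m) = (13 + m)*(-9 + m) = (-9 + m)*(13 + m))
77 + F(-11)*(-114) = 77 + (-117 + (-11)**2 + 4*(-11))*(-114) = 77 + (-117 + 121 - 44)*(-114) = 77 - 40*(-114) = 77 + 4560 = 4637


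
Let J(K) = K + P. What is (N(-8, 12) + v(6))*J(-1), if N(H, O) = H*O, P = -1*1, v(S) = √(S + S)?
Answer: 192 - 4*√3 ≈ 185.07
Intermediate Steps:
v(S) = √2*√S (v(S) = √(2*S) = √2*√S)
P = -1
J(K) = -1 + K (J(K) = K - 1 = -1 + K)
(N(-8, 12) + v(6))*J(-1) = (-8*12 + √2*√6)*(-1 - 1) = (-96 + 2*√3)*(-2) = 192 - 4*√3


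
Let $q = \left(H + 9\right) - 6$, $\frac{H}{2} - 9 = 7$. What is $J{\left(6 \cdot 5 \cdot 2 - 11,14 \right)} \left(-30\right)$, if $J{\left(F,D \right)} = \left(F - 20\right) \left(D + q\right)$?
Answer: $-42630$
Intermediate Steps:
$H = 32$ ($H = 18 + 2 \cdot 7 = 18 + 14 = 32$)
$q = 35$ ($q = \left(32 + 9\right) - 6 = 41 - 6 = 35$)
$J{\left(F,D \right)} = \left(-20 + F\right) \left(35 + D\right)$ ($J{\left(F,D \right)} = \left(F - 20\right) \left(D + 35\right) = \left(-20 + F\right) \left(35 + D\right)$)
$J{\left(6 \cdot 5 \cdot 2 - 11,14 \right)} \left(-30\right) = \left(-700 - 280 + 35 \left(6 \cdot 5 \cdot 2 - 11\right) + 14 \left(6 \cdot 5 \cdot 2 - 11\right)\right) \left(-30\right) = \left(-700 - 280 + 35 \left(30 \cdot 2 - 11\right) + 14 \left(30 \cdot 2 - 11\right)\right) \left(-30\right) = \left(-700 - 280 + 35 \left(60 - 11\right) + 14 \left(60 - 11\right)\right) \left(-30\right) = \left(-700 - 280 + 35 \cdot 49 + 14 \cdot 49\right) \left(-30\right) = \left(-700 - 280 + 1715 + 686\right) \left(-30\right) = 1421 \left(-30\right) = -42630$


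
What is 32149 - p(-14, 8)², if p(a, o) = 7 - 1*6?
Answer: 32148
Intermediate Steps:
p(a, o) = 1 (p(a, o) = 7 - 6 = 1)
32149 - p(-14, 8)² = 32149 - 1*1² = 32149 - 1*1 = 32149 - 1 = 32148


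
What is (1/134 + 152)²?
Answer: 414896161/17956 ≈ 23106.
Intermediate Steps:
(1/134 + 152)² = (20369/134)² = 414896161/17956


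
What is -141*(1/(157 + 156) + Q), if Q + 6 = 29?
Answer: -1015200/313 ≈ -3243.4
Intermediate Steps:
Q = 23 (Q = -6 + 29 = 23)
-141*(1/(157 + 156) + Q) = -141*(1/(157 + 156) + 23) = -141*(1/313 + 23) = -141*7200/313 = -1015200/313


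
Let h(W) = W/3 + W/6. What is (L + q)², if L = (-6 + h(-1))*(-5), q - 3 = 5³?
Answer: 103041/4 ≈ 25760.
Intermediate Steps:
h(W) = W/2 (h(W) = W*(⅓) + W*(⅙) = W/3 + W/6 = W/2)
q = 128 (q = 3 + 5³ = 3 + 125 = 128)
L = 65/2 (L = (-6 + (½)*(-1))*(-5) = (-6 - ½)*(-5) = -13/2*(-5) = 65/2 ≈ 32.500)
(L + q)² = (65/2 + 128)² = (321/2)² = 103041/4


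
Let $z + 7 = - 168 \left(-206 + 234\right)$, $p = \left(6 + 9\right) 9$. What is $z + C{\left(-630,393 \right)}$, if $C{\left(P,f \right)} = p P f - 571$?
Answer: $-33429932$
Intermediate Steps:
$p = 135$ ($p = 15 \cdot 9 = 135$)
$z = -4711$ ($z = -7 - 168 \left(-206 + 234\right) = -7 - 4704 = -4711$)
$C{\left(P,f \right)} = -571 + 135 P f$ ($C{\left(P,f \right)} = 135 P f - 571 = -571 + 135 P f$)
$z + C{\left(-630,393 \right)} = -4711 + \left(-571 + 135 \left(-630\right) 393\right) = -4711 - 33425221 = -33429932$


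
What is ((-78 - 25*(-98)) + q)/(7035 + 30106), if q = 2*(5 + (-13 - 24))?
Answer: 2308/37141 ≈ 0.062142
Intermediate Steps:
q = -64 (q = 2*(5 - 37) = 2*(-32) = -64)
((-78 - 25*(-98)) + q)/(7035 + 30106) = ((-78 - 25*(-98)) - 64)/(7035 + 30106) = ((-78 + 2450) - 64)/37141 = (2372 - 64)*(1/37141) = 2308*(1/37141) = 2308/37141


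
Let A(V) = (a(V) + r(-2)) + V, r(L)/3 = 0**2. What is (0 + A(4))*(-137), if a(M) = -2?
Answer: -274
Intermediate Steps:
r(L) = 0 (r(L) = 3*0**2 = 3*0 = 0)
A(V) = -2 + V (A(V) = (-2 + 0) + V = -2 + V)
(0 + A(4))*(-137) = (0 + (-2 + 4))*(-137) = (0 + 2)*(-137) = 2*(-137) = -274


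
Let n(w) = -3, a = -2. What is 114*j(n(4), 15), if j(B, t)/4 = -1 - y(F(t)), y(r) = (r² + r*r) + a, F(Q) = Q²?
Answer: -46169544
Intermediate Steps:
y(r) = -2 + 2*r² (y(r) = (r² + r*r) - 2 = (r² + r²) - 2 = 2*r² - 2 = -2 + 2*r²)
j(B, t) = 4 - 8*t⁴ (j(B, t) = 4*(-1 - (-2 + 2*(t²)²)) = 4*(-1 - (-2 + 2*t⁴)) = 4*(-1 + (2 - 2*t⁴)) = 4*(1 - 2*t⁴) = 4 - 8*t⁴)
114*j(n(4), 15) = 114*(4 - 8*15⁴) = 114*(4 - 8*50625) = 114*(4 - 405000) = 114*(-404996) = -46169544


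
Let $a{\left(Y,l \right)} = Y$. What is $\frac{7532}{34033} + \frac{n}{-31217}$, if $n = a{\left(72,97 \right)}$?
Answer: $\frac{232676068}{1062408161} \approx 0.21901$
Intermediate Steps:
$n = 72$
$\frac{7532}{34033} + \frac{n}{-31217} = \frac{7532}{34033} + \frac{72}{-31217} = 7532 \cdot \frac{1}{34033} + 72 \left(- \frac{1}{31217}\right) = \frac{7532}{34033} - \frac{72}{31217} = \frac{232676068}{1062408161}$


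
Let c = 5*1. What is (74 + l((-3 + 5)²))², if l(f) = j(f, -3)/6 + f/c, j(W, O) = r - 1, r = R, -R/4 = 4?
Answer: 4661281/900 ≈ 5179.2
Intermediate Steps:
R = -16 (R = -4*4 = -16)
r = -16
c = 5
j(W, O) = -17 (j(W, O) = -16 - 1 = -17)
l(f) = -17/6 + f/5
(74 + l((-3 + 5)²))² = (74 + (-17/6 + (-3 + 5)²/5))² = (74 + (-17/6 + (⅕)*2²))² = (74 + (-17/6 + (⅕)*4))² = (74 + (-17/6 + ⅘))² = (74 - 61/30)² = (2159/30)² = 4661281/900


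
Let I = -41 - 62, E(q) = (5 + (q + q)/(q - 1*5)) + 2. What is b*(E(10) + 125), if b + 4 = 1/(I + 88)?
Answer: -8296/15 ≈ -553.07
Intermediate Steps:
E(q) = 7 + 2*q/(-5 + q) (E(q) = (5 + (2*q)/(q - 5)) + 2 = (5 + (2*q)/(-5 + q)) + 2 = (5 + 2*q/(-5 + q)) + 2 = 7 + 2*q/(-5 + q))
I = -103
b = -61/15 (b = -4 + 1/(-103 + 88) = -4 + 1/(-15) = -4 - 1/15 = -61/15 ≈ -4.0667)
b*(E(10) + 125) = -61*((-35 + 9*10)/(-5 + 10) + 125)/15 = -61*((-35 + 90)/5 + 125)/15 = -61*((⅕)*55 + 125)/15 = -61*(11 + 125)/15 = -61/15*136 = -8296/15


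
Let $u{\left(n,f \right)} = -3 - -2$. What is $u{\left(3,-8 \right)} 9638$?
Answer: $-9638$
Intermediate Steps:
$u{\left(n,f \right)} = -1$ ($u{\left(n,f \right)} = -3 + 2 = -1$)
$u{\left(3,-8 \right)} 9638 = \left(-1\right) 9638 = -9638$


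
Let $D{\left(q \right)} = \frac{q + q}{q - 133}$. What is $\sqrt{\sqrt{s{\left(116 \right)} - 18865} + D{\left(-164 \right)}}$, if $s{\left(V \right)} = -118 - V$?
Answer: $\frac{\sqrt{10824 + 9801 i \sqrt{19099}}}{99} \approx 8.3459 + 8.2795 i$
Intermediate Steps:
$D{\left(q \right)} = \frac{2 q}{-133 + q}$
$\sqrt{\sqrt{s{\left(116 \right)} - 18865} + D{\left(-164 \right)}} = \sqrt{\sqrt{\left(-118 - 116\right) - 18865} + 2 \left(-164\right) \frac{1}{-133 - 164}} = \sqrt{\sqrt{\left(-118 - 116\right) - 18865} + 2 \left(-164\right) \frac{1}{-297}} = \sqrt{\sqrt{-234 - 18865} + 2 \left(-164\right) \left(- \frac{1}{297}\right)} = \sqrt{\sqrt{-19099} + \frac{328}{297}} = \sqrt{i \sqrt{19099} + \frac{328}{297}} = \sqrt{\frac{328}{297} + i \sqrt{19099}}$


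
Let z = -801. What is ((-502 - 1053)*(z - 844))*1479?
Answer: 3783245025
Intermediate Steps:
((-502 - 1053)*(z - 844))*1479 = ((-502 - 1053)*(-801 - 844))*1479 = -1555*(-1645)*1479 = 2557975*1479 = 3783245025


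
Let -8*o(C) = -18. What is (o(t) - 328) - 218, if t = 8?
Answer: -2175/4 ≈ -543.75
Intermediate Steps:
o(C) = 9/4 (o(C) = -⅛*(-18) = 9/4)
(o(t) - 328) - 218 = (9/4 - 328) - 218 = -1303/4 - 218 = -2175/4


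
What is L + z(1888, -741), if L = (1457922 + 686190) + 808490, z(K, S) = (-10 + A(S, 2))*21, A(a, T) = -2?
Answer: 2952350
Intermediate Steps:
z(K, S) = -252 (z(K, S) = (-10 - 2)*21 = -12*21 = -252)
L = 2952602 (L = 2144112 + 808490 = 2952602)
L + z(1888, -741) = 2952602 - 252 = 2952350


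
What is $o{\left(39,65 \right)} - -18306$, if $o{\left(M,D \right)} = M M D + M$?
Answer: $117210$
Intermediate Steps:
$o{\left(M,D \right)} = M + D M^{2}$ ($o{\left(M,D \right)} = M^{2} D + M = D M^{2} + M = M + D M^{2}$)
$o{\left(39,65 \right)} - -18306 = 39 \left(1 + 65 \cdot 39\right) - -18306 = 39 \left(1 + 2535\right) + 18306 = 39 \cdot 2536 + 18306 = 98904 + 18306 = 117210$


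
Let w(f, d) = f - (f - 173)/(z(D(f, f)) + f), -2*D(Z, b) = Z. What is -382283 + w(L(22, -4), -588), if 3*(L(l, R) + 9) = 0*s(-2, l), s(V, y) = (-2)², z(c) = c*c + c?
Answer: -3440524/9 ≈ -3.8228e+5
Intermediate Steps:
D(Z, b) = -Z/2
z(c) = c + c² (z(c) = c² + c = c + c²)
s(V, y) = 4
L(l, R) = -9 (L(l, R) = -9 + (0*4)/3 = -9 + (⅓)*0 = -9 + 0 = -9)
w(f, d) = f - (-173 + f)/(f - f*(1 - f/2)/2) (w(f, d) = f - (f - 173)/((-f/2)*(1 - f/2) + f) = f - (-173 + f)/(-f*(1 - f/2)/2 + f) = f - (-173 + f)/(f - f*(1 - f/2)/2))
-382283 + w(L(22, -4), -588) = -382283 + (692 + (-9)³ - 4*(-9) + 2*(-9)²)/((-9)*(2 - 9)) = -382283 - ⅑*(692 - 729 + 36 + 2*81)/(-7) = -382283 - ⅑*(-⅐)*(692 - 729 + 36 + 162) = -382283 - ⅑*(-⅐)*161 = -382283 + 23/9 = -3440524/9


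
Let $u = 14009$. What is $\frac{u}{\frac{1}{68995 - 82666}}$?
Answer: $-191517039$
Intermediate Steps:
$\frac{u}{\frac{1}{68995 - 82666}} = \frac{14009}{\frac{1}{68995 - 82666}} = \frac{14009}{\frac{1}{-13671}} = \frac{14009}{- \frac{1}{13671}} = 14009 \left(-13671\right) = -191517039$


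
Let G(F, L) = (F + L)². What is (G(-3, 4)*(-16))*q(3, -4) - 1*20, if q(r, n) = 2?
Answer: -52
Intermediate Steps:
(G(-3, 4)*(-16))*q(3, -4) - 1*20 = ((-3 + 4)²*(-16))*2 - 1*20 = (1²*(-16))*2 - 20 = (1*(-16))*2 - 20 = -16*2 - 20 = -32 - 20 = -52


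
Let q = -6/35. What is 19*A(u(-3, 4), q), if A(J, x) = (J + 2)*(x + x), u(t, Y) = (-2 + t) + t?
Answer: 1368/35 ≈ 39.086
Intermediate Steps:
u(t, Y) = -2 + 2*t
q = -6/35 (q = -6*1/35 = -6/35 ≈ -0.17143)
A(J, x) = 2*x*(2 + J) (A(J, x) = (2 + J)*(2*x) = 2*x*(2 + J))
19*A(u(-3, 4), q) = 19*(2*(-6/35)*(2 + (-2 + 2*(-3)))) = 19*(2*(-6/35)*(2 + (-2 - 6))) = 19*(2*(-6/35)*(2 - 8)) = 19*(2*(-6/35)*(-6)) = 19*(72/35) = 1368/35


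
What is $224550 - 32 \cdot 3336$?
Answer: $117798$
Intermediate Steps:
$224550 - 32 \cdot 3336 = 224550 - 106752 = 117798$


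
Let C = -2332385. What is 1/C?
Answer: -1/2332385 ≈ -4.2875e-7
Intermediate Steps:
1/C = 1/(-2332385) = -1/2332385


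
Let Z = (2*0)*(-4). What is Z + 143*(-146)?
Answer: -20878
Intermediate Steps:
Z = 0 (Z = 0*(-4) = 0)
Z + 143*(-146) = 0 + 143*(-146) = 0 - 20878 = -20878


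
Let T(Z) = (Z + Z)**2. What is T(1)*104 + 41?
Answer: 457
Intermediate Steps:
T(Z) = 4*Z**2 (T(Z) = (2*Z)**2 = 4*Z**2)
T(1)*104 + 41 = (4*1**2)*104 + 41 = (4*1)*104 + 41 = 4*104 + 41 = 416 + 41 = 457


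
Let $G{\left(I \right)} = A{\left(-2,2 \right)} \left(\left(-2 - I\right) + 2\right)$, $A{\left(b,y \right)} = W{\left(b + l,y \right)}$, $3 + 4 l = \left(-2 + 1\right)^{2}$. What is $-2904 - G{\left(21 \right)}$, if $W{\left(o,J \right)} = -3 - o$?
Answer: $- \frac{5829}{2} \approx -2914.5$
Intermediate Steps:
$l = - \frac{1}{2}$ ($l = - \frac{3}{4} + \frac{\left(-2 + 1\right)^{2}}{4} = - \frac{3}{4} + \frac{\left(-1\right)^{2}}{4} = - \frac{3}{4} + \frac{1}{4} \cdot 1 = - \frac{3}{4} + \frac{1}{4} = - \frac{1}{2} \approx -0.5$)
$A{\left(b,y \right)} = - \frac{5}{2} - b$ ($A{\left(b,y \right)} = -3 - \left(b - \frac{1}{2}\right) = -3 - \left(- \frac{1}{2} + b\right) = - \frac{5}{2} - b$)
$G{\left(I \right)} = \frac{I}{2}$ ($G{\left(I \right)} = \left(- \frac{5}{2} - -2\right) \left(\left(-2 - I\right) + 2\right) = \left(- \frac{5}{2} + 2\right) \left(- I\right) = - \frac{\left(-1\right) I}{2} = \frac{I}{2}$)
$-2904 - G{\left(21 \right)} = -2904 - \frac{1}{2} \cdot 21 = -2904 - \frac{21}{2} = - \frac{5829}{2}$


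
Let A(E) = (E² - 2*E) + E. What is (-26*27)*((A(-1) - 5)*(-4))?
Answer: -8424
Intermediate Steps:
A(E) = E² - E
(-26*27)*((A(-1) - 5)*(-4)) = (-26*27)*((-(-1 - 1) - 5)*(-4)) = -702*(-1*(-2) - 5)*(-4) = -702*(2 - 5)*(-4) = -(-2106)*(-4) = -702*12 = -8424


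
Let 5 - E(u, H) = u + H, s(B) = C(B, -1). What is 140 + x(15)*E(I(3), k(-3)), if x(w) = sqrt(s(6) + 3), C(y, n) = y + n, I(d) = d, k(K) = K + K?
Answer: 140 + 16*sqrt(2) ≈ 162.63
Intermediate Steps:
k(K) = 2*K
C(y, n) = n + y
s(B) = -1 + B
x(w) = 2*sqrt(2) (x(w) = sqrt((-1 + 6) + 3) = sqrt(5 + 3) = sqrt(8) = 2*sqrt(2))
E(u, H) = 5 - H - u (E(u, H) = 5 - (u + H) = 5 - (H + u) = 5 + (-H - u) = 5 - H - u)
140 + x(15)*E(I(3), k(-3)) = 140 + (2*sqrt(2))*(5 - 2*(-3) - 1*3) = 140 + (2*sqrt(2))*(5 - 1*(-6) - 3) = 140 + (2*sqrt(2))*(5 + 6 - 3) = 140 + (2*sqrt(2))*8 = 140 + 16*sqrt(2)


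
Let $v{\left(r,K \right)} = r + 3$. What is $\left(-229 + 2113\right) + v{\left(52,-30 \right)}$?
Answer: $1939$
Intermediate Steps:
$v{\left(r,K \right)} = 3 + r$
$\left(-229 + 2113\right) + v{\left(52,-30 \right)} = \left(-229 + 2113\right) + \left(3 + 52\right) = 1884 + 55 = 1939$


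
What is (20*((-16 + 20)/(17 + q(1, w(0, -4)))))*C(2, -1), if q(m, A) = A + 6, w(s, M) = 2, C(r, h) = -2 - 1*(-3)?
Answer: 16/5 ≈ 3.2000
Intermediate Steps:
C(r, h) = 1 (C(r, h) = -2 + 3 = 1)
q(m, A) = 6 + A
(20*((-16 + 20)/(17 + q(1, w(0, -4)))))*C(2, -1) = (20*((-16 + 20)/(17 + (6 + 2))))*1 = (20*(4/(17 + 8)))*1 = (20*(4/25))*1 = (16/5)*1 = 16/5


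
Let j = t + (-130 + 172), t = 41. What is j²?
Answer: 6889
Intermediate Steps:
j = 83 (j = 41 + (-130 + 172) = 41 + 42 = 83)
j² = 83² = 6889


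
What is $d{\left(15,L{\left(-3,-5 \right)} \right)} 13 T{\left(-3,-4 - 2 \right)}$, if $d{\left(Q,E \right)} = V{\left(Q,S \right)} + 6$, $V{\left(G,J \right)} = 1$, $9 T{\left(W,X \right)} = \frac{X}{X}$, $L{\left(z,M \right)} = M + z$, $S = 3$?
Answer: $\frac{91}{9} \approx 10.111$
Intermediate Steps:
$T{\left(W,X \right)} = \frac{1}{9}$ ($T{\left(W,X \right)} = \frac{X \frac{1}{X}}{9} = \frac{1}{9} \cdot 1 = \frac{1}{9}$)
$d{\left(Q,E \right)} = 7$ ($d{\left(Q,E \right)} = 1 + 6 = 7$)
$d{\left(15,L{\left(-3,-5 \right)} \right)} 13 T{\left(-3,-4 - 2 \right)} = 7 \cdot 13 \cdot \frac{1}{9} = 7 \cdot \frac{13}{9} = \frac{91}{9}$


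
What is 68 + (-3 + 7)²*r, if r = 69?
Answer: 1172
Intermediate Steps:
68 + (-3 + 7)²*r = 68 + (-3 + 7)²*69 = 68 + 4²*69 = 68 + 16*69 = 68 + 1104 = 1172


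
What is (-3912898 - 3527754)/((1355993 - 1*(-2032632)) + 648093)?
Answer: -3720326/2018359 ≈ -1.8432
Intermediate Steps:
(-3912898 - 3527754)/((1355993 - 1*(-2032632)) + 648093) = -7440652/((1355993 + 2032632) + 648093) = -7440652/(3388625 + 648093) = -7440652/4036718 = -7440652*1/4036718 = -3720326/2018359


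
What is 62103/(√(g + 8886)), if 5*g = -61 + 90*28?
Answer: 62103*√234445/46889 ≈ 641.30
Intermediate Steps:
g = 2459/5 (g = (-61 + 90*28)/5 = (-61 + 2520)/5 = (⅕)*2459 = 2459/5 ≈ 491.80)
62103/(√(g + 8886)) = 62103/(√(2459/5 + 8886)) = 62103/(√(46889/5)) = 62103/((√234445/5)) = 62103*(√234445/46889) = 62103*√234445/46889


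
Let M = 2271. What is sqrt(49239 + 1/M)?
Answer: sqrt(253947239670)/2271 ≈ 221.90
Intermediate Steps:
sqrt(49239 + 1/M) = sqrt(49239 + 1/2271) = sqrt(111821770/2271) = sqrt(253947239670)/2271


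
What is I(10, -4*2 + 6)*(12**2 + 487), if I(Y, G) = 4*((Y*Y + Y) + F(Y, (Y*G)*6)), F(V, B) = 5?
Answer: 290260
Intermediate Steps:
I(Y, G) = 20 + 4*Y + 4*Y**2 (I(Y, G) = 4*((Y*Y + Y) + 5) = 4*((Y**2 + Y) + 5) = 4*((Y + Y**2) + 5) = 4*(5 + Y + Y**2) = 20 + 4*Y + 4*Y**2)
I(10, -4*2 + 6)*(12**2 + 487) = (20 + 4*10 + 4*10**2)*(12**2 + 487) = (20 + 40 + 4*100)*(144 + 487) = (20 + 40 + 400)*631 = 460*631 = 290260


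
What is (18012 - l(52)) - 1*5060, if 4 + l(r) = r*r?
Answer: 10252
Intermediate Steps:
l(r) = -4 + r² (l(r) = -4 + r*r = -4 + r²)
(18012 - l(52)) - 1*5060 = (18012 - (-4 + 52²)) - 1*5060 = (18012 - (-4 + 2704)) - 5060 = (18012 - 1*2700) - 5060 = (18012 - 2700) - 5060 = 15312 - 5060 = 10252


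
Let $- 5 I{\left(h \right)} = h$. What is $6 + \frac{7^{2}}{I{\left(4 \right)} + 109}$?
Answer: $\frac{3491}{541} \approx 6.4529$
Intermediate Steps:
$I{\left(h \right)} = - \frac{h}{5}$
$6 + \frac{7^{2}}{I{\left(4 \right)} + 109} = 6 + \frac{7^{2}}{\left(- \frac{1}{5}\right) 4 + 109} = 6 + \frac{49}{- \frac{4}{5} + 109} = 6 + \frac{49}{\frac{541}{5}} = 6 + 49 \cdot \frac{5}{541} = 6 + \frac{245}{541} = \frac{3491}{541}$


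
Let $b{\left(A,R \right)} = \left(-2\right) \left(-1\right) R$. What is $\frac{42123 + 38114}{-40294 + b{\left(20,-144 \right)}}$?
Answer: $- \frac{779}{394} \approx -1.9772$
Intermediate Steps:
$b{\left(A,R \right)} = 2 R$
$\frac{42123 + 38114}{-40294 + b{\left(20,-144 \right)}} = \frac{42123 + 38114}{-40294 + 2 \left(-144\right)} = \frac{80237}{-40294 - 288} = \frac{80237}{-40582} = 80237 \left(- \frac{1}{40582}\right) = - \frac{779}{394}$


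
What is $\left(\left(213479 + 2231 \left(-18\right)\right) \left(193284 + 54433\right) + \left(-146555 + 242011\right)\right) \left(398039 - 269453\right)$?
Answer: $5520795369481218$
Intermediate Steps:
$\left(\left(213479 + 2231 \left(-18\right)\right) \left(193284 + 54433\right) + \left(-146555 + 242011\right)\right) \left(398039 - 269453\right) = \left(\left(213479 - 40158\right) 247717 + 95456\right) 128586 = \left(173321 \cdot 247717 + 95456\right) 128586 = \left(42934558157 + 95456\right) 128586 = 42934653613 \cdot 128586 = 5520795369481218$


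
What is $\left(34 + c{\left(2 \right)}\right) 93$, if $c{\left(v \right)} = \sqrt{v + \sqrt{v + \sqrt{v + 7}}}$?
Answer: $3162 + 93 \sqrt{2 + \sqrt{5}} \approx 3353.4$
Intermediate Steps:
$c{\left(v \right)} = \sqrt{v + \sqrt{v + \sqrt{7 + v}}}$
$\left(34 + c{\left(2 \right)}\right) 93 = \left(34 + \sqrt{2 + \sqrt{2 + \sqrt{7 + 2}}}\right) 93 = \left(34 + \sqrt{2 + \sqrt{2 + \sqrt{9}}}\right) 93 = \left(34 + \sqrt{2 + \sqrt{2 + 3}}\right) 93 = \left(34 + \sqrt{2 + \sqrt{5}}\right) 93 = 3162 + 93 \sqrt{2 + \sqrt{5}}$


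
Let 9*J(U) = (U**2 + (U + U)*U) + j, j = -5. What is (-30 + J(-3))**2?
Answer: 61504/81 ≈ 759.31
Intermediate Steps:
J(U) = -5/9 + U**2/3 (J(U) = ((U**2 + (U + U)*U) - 5)/9 = ((U**2 + (2*U)*U) - 5)/9 = ((U**2 + 2*U**2) - 5)/9 = (3*U**2 - 5)/9 = (-5 + 3*U**2)/9 = -5/9 + U**2/3)
(-30 + J(-3))**2 = (-30 + (-5/9 + (1/3)*(-3)**2))**2 = (-30 + (-5/9 + (1/3)*9))**2 = (-30 + (-5/9 + 3))**2 = (-30 + 22/9)**2 = (-248/9)**2 = 61504/81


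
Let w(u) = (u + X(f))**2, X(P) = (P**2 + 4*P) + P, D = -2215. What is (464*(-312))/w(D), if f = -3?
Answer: -144768/4932841 ≈ -0.029348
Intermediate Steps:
X(P) = P**2 + 5*P
w(u) = (-6 + u)**2 (w(u) = (u - 3*(5 - 3))**2 = (u - 3*2)**2 = (u - 6)**2 = (-6 + u)**2)
(464*(-312))/w(D) = (464*(-312))/((-6 - 2215)**2) = -144768/((-2221)**2) = -144768/4932841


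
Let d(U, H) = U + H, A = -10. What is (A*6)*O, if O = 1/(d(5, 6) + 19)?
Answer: -2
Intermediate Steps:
d(U, H) = H + U
O = 1/30 (O = 1/((6 + 5) + 19) = 1/(11 + 19) = 1/30 ≈ 0.033333)
(A*6)*O = -10*6*(1/30) = -60*1/30 = -2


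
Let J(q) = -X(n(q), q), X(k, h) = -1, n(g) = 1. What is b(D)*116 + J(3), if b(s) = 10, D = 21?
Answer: 1161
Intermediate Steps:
J(q) = 1 (J(q) = -1*(-1) = 1)
b(D)*116 + J(3) = 10*116 + 1 = 1160 + 1 = 1161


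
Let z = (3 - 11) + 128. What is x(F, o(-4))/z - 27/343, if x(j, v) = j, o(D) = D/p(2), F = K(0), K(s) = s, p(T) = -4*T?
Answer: -27/343 ≈ -0.078717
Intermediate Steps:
F = 0
o(D) = -D/8 (o(D) = D/((-4*2)) = D/(-8) = D*(-⅛) = -D/8)
z = 120 (z = -8 + 128 = 120)
x(F, o(-4))/z - 27/343 = 0/120 - 27/343 = 0*(1/120) - 27*1/343 = 0 - 27/343 = -27/343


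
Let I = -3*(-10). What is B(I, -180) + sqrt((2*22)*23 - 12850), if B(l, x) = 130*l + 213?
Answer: 4113 + I*sqrt(11838) ≈ 4113.0 + 108.8*I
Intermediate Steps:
I = 30
B(l, x) = 213 + 130*l
B(I, -180) + sqrt((2*22)*23 - 12850) = (213 + 130*30) + sqrt((2*22)*23 - 12850) = (213 + 3900) + sqrt(44*23 - 12850) = 4113 + sqrt(1012 - 12850) = 4113 + sqrt(-11838) = 4113 + I*sqrt(11838)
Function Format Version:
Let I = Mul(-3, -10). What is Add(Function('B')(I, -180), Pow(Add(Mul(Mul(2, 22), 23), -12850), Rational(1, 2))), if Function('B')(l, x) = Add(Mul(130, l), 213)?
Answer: Add(4113, Mul(I, Pow(11838, Rational(1, 2)))) ≈ Add(4113.0, Mul(108.80, I))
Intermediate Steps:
I = 30
Function('B')(l, x) = Add(213, Mul(130, l))
Add(Function('B')(I, -180), Pow(Add(Mul(Mul(2, 22), 23), -12850), Rational(1, 2))) = Add(Add(213, Mul(130, 30)), Pow(Add(Mul(Mul(2, 22), 23), -12850), Rational(1, 2))) = Add(Add(213, 3900), Pow(Add(Mul(44, 23), -12850), Rational(1, 2))) = Add(4113, Pow(Add(1012, -12850), Rational(1, 2))) = Add(4113, Pow(-11838, Rational(1, 2))) = Add(4113, Mul(I, Pow(11838, Rational(1, 2))))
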